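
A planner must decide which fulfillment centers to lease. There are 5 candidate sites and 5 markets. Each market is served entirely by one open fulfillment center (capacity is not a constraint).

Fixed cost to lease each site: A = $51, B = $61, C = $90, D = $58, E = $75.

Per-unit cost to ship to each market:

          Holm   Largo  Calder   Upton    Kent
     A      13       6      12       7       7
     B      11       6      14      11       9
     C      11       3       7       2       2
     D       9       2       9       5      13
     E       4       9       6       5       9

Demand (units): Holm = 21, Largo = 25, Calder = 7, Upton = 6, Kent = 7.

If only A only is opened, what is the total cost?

Each market is assigned to its cheapest site among the open ones.
{A}: Holm→A 13·21=273, Largo→A 6·25=150, Calder→A 12·7=84, Upton→A 7·6=42, Kent→A 7·7=49. Service 598; fixed 51; total 649.

Total cost: 649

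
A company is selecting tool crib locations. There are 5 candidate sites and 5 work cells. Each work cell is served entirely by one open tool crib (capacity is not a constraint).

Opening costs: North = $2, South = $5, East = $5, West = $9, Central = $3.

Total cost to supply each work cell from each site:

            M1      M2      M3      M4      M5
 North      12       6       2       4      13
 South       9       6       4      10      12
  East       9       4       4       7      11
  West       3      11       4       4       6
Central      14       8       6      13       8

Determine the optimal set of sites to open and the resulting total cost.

For any fixed open set, each work cell goes to its cheapest open site; total = fixed + service.
{North, West}: M1→West 3, M2→North 6, M3→North 2, M4→North 4, M5→West 6. Service 21; fixed 11; total 32.
{North, East, West}: service 19 + fixed 16 = 35
{North, West, Central}: service 21 + fixed 14 = 35
{North, South, East, West, Central}: service 19 + fixed 24 = 43
No other subset beats 32.

Open North and West; minimum total cost 32.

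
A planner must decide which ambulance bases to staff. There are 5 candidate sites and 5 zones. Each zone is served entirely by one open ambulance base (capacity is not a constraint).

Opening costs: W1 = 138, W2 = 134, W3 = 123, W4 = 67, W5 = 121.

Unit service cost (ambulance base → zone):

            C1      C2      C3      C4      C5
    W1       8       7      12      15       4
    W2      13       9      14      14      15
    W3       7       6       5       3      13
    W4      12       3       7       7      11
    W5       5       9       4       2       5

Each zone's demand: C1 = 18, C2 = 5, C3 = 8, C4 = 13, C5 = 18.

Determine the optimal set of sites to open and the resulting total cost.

For any fixed open set, each zone goes to its cheapest open site; total = fixed + service.
{W5}: C1→W5 5·18=90, C2→W5 9·5=45, C3→W5 4·8=32, C4→W5 2·13=26, C5→W5 5·18=90. Service 283; fixed 121; total 404.
{W4, W5}: C1→W5 5·18=90, C2→W4 3·5=15, C3→W5 4·8=32, C4→W5 2·13=26, C5→W5 5·18=90. Service 253; fixed 188; total 441.
{W3, W5}: C1→W5 5·18=90, C2→W3 6·5=30, C3→W5 4·8=32, C4→W5 2·13=26, C5→W5 5·18=90. Service 268; fixed 244; total 512.
{W1, W2, W3, W4, W5}: C1→W5 5·18=90, C2→W4 3·5=15, C3→W5 4·8=32, C4→W5 2·13=26, C5→W1 4·18=72. Service 235; fixed 583; total 818.
No other subset beats 404.

Open W5 only; minimum total cost 404.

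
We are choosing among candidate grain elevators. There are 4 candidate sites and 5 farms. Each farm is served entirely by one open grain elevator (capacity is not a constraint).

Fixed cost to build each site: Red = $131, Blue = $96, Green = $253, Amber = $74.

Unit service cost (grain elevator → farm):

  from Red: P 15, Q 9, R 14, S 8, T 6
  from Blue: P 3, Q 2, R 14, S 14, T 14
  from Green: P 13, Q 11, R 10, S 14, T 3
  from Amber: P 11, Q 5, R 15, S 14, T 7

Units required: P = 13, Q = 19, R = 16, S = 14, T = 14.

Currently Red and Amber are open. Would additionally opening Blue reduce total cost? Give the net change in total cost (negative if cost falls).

Yes — net change −65 (cost falls by 65).

Current service cost with {Red, Amber}: 658.
Adding Blue: each farm re-picks its cheapest; new service cost 497, saving 161.
Extra fixed cost: 96. Net change = 96 − 161 = -65.
(Totals: 863 → 798.)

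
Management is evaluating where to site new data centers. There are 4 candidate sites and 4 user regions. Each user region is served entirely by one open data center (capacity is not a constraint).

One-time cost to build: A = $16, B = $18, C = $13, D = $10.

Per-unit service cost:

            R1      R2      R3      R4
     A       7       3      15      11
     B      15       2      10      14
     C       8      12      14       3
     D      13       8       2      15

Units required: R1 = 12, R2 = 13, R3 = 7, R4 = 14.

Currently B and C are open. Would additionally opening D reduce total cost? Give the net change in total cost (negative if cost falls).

Current service cost with {B, C}: 234.
Adding D: each user region re-picks its cheapest; new service cost 178, saving 56.
Extra fixed cost: 10. Net change = 10 − 56 = -46.
(Totals: 265 → 219.)

Yes — net change −46 (cost falls by 46).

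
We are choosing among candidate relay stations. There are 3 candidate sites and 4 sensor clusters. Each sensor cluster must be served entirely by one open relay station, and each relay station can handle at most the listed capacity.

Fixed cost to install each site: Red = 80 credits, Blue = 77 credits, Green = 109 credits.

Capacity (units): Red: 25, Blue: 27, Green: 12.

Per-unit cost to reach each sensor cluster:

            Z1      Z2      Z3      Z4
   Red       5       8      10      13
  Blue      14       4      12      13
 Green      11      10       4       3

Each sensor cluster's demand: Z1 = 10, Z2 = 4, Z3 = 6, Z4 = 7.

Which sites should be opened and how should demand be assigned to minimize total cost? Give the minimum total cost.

Minimum total cost: 352

Open {Red, Green}: Z1→Red 5·10=50, Z2→Red 8·4=32, Z3→Red 10·6=60, Z4→Green 3·7=21.
Loads: Red carries 20/25, Green carries 7/12. Service 163; fixed 189; total 352.
Next best feasible plan costs 360.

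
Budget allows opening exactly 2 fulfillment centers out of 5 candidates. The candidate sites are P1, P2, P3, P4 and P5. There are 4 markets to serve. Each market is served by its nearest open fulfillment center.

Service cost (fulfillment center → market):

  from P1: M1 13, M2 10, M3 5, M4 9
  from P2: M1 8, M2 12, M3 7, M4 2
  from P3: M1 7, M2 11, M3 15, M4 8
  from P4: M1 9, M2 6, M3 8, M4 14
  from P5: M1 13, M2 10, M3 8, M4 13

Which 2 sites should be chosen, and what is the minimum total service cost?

Choose P2 and P4; total service cost 23.

With exactly 2 open, each market uses its cheapest among the chosen.
{P2, P4}: M1→P2 8, M2→P4 6, M3→P2 7, M4→P2 2. Service cost 23.
{P1, P2}: service cost 25
{P2, P3}: service cost 27
Among all 10 size-2 choices, {P2, P4} is lowest.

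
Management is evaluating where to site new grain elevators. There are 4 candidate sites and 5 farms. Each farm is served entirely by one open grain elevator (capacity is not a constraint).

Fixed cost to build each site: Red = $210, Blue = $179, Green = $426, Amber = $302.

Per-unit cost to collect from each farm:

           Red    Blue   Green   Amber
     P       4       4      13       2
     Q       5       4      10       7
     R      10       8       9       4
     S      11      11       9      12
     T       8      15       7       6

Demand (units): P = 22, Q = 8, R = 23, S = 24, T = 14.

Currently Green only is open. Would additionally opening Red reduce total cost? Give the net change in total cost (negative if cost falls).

Yes — net change −28 (cost falls by 28).

Current service cost with {Green}: 887.
Adding Red: each farm re-picks its cheapest; new service cost 649, saving 238.
Extra fixed cost: 210. Net change = 210 − 238 = -28.
(Totals: 1313 → 1285.)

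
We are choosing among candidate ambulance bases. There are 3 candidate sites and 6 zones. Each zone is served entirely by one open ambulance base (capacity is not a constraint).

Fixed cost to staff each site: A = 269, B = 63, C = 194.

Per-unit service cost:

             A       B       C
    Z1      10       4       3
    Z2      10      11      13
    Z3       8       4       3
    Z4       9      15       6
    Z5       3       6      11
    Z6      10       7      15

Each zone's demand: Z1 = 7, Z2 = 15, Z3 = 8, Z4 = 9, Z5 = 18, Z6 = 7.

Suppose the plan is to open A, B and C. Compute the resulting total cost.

Each zone is assigned to its cheapest site among the open ones.
{A, B, C}: Z1→C 3·7=21, Z2→A 10·15=150, Z3→C 3·8=24, Z4→C 6·9=54, Z5→A 3·18=54, Z6→B 7·7=49. Service 352; fixed 526; total 878.

Total cost: 878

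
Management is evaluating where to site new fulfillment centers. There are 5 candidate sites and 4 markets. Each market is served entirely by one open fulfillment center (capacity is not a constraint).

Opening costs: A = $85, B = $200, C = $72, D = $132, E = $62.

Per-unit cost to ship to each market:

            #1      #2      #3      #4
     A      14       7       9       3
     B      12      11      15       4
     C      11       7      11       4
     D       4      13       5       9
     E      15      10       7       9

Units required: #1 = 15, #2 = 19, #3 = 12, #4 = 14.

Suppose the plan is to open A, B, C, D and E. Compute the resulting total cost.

Total cost: 846

Each market is assigned to its cheapest site among the open ones.
{A, B, C, D, E}: #1→D 4·15=60, #2→A 7·19=133, #3→D 5·12=60, #4→A 3·14=42. Service 295; fixed 551; total 846.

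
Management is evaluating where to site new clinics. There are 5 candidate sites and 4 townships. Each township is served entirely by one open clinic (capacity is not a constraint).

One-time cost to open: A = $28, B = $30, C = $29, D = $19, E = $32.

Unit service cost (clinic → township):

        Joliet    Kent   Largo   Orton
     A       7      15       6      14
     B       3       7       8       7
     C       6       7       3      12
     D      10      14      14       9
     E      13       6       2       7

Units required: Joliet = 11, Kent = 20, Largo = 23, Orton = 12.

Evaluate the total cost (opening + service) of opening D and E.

Each township is assigned to its cheapest site among the open ones.
{D, E}: Joliet→D 10·11=110, Kent→E 6·20=120, Largo→E 2·23=46, Orton→E 7·12=84. Service 360; fixed 51; total 411.

Total cost: 411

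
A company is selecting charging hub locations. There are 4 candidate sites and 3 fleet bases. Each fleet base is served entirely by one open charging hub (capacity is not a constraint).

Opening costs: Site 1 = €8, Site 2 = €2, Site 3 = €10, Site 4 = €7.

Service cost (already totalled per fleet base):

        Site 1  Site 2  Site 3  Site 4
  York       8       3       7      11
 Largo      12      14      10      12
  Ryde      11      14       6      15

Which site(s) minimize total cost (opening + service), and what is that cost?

For any fixed open set, each fleet base goes to its cheapest open site; total = fixed + service.
{Site 2, Site 3}: York→Site 2 3, Largo→Site 3 10, Ryde→Site 3 6. Service 19; fixed 12; total 31.
{Site 2}: service 31 + fixed 2 = 33
{Site 3}: service 23 + fixed 10 = 33
{Site 1, Site 2, Site 3, Site 4}: York→Site 2 3, Largo→Site 3 10, Ryde→Site 3 6. Service 19; fixed 27; total 46.
No other subset beats 31.

Open Site 2 and Site 3; minimum total cost 31.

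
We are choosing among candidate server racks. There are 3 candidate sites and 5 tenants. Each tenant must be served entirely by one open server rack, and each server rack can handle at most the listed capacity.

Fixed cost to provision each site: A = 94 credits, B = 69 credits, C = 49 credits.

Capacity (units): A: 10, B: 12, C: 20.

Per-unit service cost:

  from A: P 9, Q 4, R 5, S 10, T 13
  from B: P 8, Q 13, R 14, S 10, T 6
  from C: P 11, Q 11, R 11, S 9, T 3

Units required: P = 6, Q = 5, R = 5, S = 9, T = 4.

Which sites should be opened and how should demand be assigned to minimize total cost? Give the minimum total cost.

Open {A, C}: P→C 11·6=66, Q→A 4·5=20, R→A 5·5=25, S→C 9·9=81, T→C 3·4=12.
Loads: A carries 10/10, C carries 19/20. Service 204; fixed 143; total 347.
Next best feasible plan costs 379.

Minimum total cost: 347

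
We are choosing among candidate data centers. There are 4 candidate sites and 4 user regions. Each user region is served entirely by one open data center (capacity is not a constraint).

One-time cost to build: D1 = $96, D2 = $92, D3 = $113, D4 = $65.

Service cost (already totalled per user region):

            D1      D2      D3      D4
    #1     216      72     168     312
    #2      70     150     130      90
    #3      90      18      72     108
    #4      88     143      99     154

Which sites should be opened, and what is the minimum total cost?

For any fixed open set, each user region goes to its cheapest open site; total = fixed + service.
{D1, D2}: #1→D2 72, #2→D1 70, #3→D2 18, #4→D1 88. Service 248; fixed 188; total 436.
{D2}: #1→D2 72, #2→D2 150, #3→D2 18, #4→D2 143. Service 383; fixed 92; total 475.
{D2, D4}: #1→D2 72, #2→D4 90, #3→D2 18, #4→D2 143. Service 323; fixed 157; total 480.
{D1, D2, D3, D4}: #1→D2 72, #2→D1 70, #3→D2 18, #4→D1 88. Service 248; fixed 366; total 614.
No other subset beats 436.

Open D1 and D2; minimum total cost 436.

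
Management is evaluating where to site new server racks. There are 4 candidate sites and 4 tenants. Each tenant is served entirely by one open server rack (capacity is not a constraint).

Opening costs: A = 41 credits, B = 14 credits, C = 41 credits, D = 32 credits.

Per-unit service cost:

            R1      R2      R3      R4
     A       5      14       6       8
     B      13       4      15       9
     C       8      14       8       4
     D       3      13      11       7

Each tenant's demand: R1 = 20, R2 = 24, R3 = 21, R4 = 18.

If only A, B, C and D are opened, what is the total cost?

Each tenant is assigned to its cheapest site among the open ones.
{A, B, C, D}: R1→D 3·20=60, R2→B 4·24=96, R3→A 6·21=126, R4→C 4·18=72. Service 354; fixed 128; total 482.

Total cost: 482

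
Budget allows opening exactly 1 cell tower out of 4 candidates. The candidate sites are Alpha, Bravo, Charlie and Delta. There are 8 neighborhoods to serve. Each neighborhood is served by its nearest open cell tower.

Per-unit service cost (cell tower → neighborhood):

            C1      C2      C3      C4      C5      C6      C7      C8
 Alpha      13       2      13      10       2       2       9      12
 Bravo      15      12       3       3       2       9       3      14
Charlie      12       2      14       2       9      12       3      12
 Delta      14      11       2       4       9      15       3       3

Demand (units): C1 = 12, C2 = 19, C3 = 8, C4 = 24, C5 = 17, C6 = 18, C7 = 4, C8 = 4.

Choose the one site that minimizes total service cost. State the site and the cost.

With exactly 1 open, each neighborhood uses its cheapest among the chosen.
{Alpha}: C1→Alpha 13·12=156, C2→Alpha 2·19=38, C3→Alpha 13·8=104, C4→Alpha 10·24=240, C5→Alpha 2·17=34, C6→Alpha 2·18=36, C7→Alpha 9·4=36, C8→Alpha 12·4=48. Service cost 692.
{Bravo}: service cost 768
{Charlie}: service cost 771
Among all 4 size-1 choices, {Alpha} is lowest.

Choose Alpha only; total service cost 692.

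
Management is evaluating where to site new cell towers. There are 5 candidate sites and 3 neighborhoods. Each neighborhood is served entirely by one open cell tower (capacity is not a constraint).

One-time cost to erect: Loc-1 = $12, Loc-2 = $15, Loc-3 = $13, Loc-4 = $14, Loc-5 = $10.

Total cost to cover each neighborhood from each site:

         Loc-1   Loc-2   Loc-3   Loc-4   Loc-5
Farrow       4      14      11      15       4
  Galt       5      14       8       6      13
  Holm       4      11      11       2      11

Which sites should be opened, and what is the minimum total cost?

For any fixed open set, each neighborhood goes to its cheapest open site; total = fixed + service.
{Loc-1}: Farrow→Loc-1 4, Galt→Loc-1 5, Holm→Loc-1 4. Service 13; fixed 12; total 25.
{Loc-1, Loc-5}: Farrow→Loc-1 4, Galt→Loc-1 5, Holm→Loc-1 4. Service 13; fixed 22; total 35.
{Loc-4, Loc-5}: Farrow→Loc-5 4, Galt→Loc-4 6, Holm→Loc-4 2. Service 12; fixed 24; total 36.
{Loc-1, Loc-2, Loc-3, Loc-4, Loc-5}: service 11 + fixed 64 = 75
No other subset beats 25.

Open Loc-1 only; minimum total cost 25.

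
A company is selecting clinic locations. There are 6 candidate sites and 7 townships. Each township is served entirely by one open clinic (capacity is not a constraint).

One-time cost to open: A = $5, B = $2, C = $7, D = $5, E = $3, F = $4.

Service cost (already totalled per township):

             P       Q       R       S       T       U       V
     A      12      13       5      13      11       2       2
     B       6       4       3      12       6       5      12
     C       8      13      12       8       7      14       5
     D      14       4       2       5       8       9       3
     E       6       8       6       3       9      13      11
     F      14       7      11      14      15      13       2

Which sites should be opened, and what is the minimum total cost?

For any fixed open set, each township goes to its cheapest open site; total = fixed + service.
{A, B, E}: P→B 6, Q→B 4, R→B 3, S→E 3, T→B 6, U→A 2, V→A 2. Service 26; fixed 10; total 36.
{B, D}: P→B 6, Q→B 4, R→D 2, S→D 5, T→B 6, U→B 5, V→D 3. Service 31; fixed 7; total 38.
{B, E, F}: P→B 6, Q→B 4, R→B 3, S→E 3, T→B 6, U→B 5, V→F 2. Service 29; fixed 9; total 38.
{A, B, C, D, E, F}: P→B 6, Q→B 4, R→D 2, S→E 3, T→B 6, U→A 2, V→A 2. Service 25; fixed 26; total 51.
No other subset beats 36.

Open A, B and E; minimum total cost 36.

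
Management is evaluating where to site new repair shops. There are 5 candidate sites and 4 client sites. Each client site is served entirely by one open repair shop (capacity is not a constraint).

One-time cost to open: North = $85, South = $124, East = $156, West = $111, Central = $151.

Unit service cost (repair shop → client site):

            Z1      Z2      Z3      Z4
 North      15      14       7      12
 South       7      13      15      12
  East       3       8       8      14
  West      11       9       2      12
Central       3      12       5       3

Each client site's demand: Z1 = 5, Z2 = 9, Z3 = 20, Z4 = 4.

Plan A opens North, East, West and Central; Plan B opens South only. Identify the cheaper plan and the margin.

Plan B is cheaper by 18.

Plan A: {North, East, West, Central}: Z1→East 3·5=15, Z2→East 8·9=72, Z3→West 2·20=40, Z4→Central 3·4=12. Service 139; fixed 503; total 642.
Plan B: {South}: Z1→South 7·5=35, Z2→South 13·9=117, Z3→South 15·20=300, Z4→South 12·4=48. Service 500; fixed 124; total 624.
Difference: |642 − 624| = 18.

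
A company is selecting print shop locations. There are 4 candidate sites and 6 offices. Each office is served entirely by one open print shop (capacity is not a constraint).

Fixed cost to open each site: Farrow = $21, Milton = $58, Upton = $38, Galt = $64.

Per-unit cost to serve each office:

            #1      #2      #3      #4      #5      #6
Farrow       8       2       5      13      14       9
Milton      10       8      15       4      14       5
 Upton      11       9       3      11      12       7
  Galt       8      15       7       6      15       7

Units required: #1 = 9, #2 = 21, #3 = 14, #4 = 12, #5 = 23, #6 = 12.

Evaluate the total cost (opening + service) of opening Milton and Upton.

Total cost: 780

Each office is assigned to its cheapest site among the open ones.
{Milton, Upton}: #1→Milton 10·9=90, #2→Milton 8·21=168, #3→Upton 3·14=42, #4→Milton 4·12=48, #5→Upton 12·23=276, #6→Milton 5·12=60. Service 684; fixed 96; total 780.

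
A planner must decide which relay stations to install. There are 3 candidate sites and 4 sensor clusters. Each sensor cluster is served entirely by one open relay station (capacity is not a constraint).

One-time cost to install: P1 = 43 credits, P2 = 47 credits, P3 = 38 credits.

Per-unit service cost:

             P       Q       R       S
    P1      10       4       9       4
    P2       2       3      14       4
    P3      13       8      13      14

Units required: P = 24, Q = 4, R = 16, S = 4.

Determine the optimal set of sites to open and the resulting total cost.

Open P1 and P2; minimum total cost 310.

For any fixed open set, each sensor cluster goes to its cheapest open site; total = fixed + service.
{P1, P2}: P→P2 2·24=48, Q→P2 3·4=12, R→P1 9·16=144, S→P1 4·4=16. Service 220; fixed 90; total 310.
{P2}: service 300 + fixed 47 = 347
{P1, P2, P3}: P→P2 2·24=48, Q→P2 3·4=12, R→P1 9·16=144, S→P1 4·4=16. Service 220; fixed 128; total 348.
{P3}: P→P3 13·24=312, Q→P3 8·4=32, R→P3 13·16=208, S→P3 14·4=56. Service 608; fixed 38; total 646.
No other subset beats 310.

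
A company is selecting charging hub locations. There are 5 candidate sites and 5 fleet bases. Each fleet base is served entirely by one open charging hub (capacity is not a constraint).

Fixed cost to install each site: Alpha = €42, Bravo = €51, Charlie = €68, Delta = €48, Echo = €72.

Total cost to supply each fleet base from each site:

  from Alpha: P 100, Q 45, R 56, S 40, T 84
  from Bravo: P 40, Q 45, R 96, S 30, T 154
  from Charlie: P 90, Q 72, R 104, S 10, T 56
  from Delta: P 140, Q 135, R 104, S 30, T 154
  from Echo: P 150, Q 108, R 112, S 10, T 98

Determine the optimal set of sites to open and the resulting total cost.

Open Alpha and Bravo; minimum total cost 348.

For any fixed open set, each fleet base goes to its cheapest open site; total = fixed + service.
{Alpha, Bravo}: P→Bravo 40, Q→Alpha 45, R→Alpha 56, S→Bravo 30, T→Alpha 84. Service 255; fixed 93; total 348.
{Bravo, Charlie}: P→Bravo 40, Q→Bravo 45, R→Bravo 96, S→Charlie 10, T→Charlie 56. Service 247; fixed 119; total 366.
{Alpha}: service 325 + fixed 42 = 367
{Alpha, Bravo, Charlie, Delta, Echo}: P→Bravo 40, Q→Alpha 45, R→Alpha 56, S→Charlie 10, T→Charlie 56. Service 207; fixed 281; total 488.
No other subset beats 348.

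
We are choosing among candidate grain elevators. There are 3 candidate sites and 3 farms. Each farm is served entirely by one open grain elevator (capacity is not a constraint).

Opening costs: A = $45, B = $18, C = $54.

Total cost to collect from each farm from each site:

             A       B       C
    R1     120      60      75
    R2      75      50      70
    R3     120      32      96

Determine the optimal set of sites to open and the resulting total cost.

For any fixed open set, each farm goes to its cheapest open site; total = fixed + service.
{B}: R1→B 60, R2→B 50, R3→B 32. Service 142; fixed 18; total 160.
{A, B}: service 142 + fixed 63 = 205
{B, C}: R1→B 60, R2→B 50, R3→B 32. Service 142; fixed 72; total 214.
{A, B, C}: service 142 + fixed 117 = 259
No other subset beats 160.

Open B only; minimum total cost 160.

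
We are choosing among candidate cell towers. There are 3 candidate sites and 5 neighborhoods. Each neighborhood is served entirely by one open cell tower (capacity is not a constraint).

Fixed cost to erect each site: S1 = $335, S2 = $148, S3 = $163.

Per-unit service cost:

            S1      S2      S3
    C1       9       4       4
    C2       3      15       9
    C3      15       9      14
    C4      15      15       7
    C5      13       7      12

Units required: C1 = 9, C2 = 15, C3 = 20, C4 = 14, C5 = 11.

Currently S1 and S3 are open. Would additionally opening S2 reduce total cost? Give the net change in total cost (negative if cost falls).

Current service cost with {S1, S3}: 591.
Adding S2: each neighborhood re-picks its cheapest; new service cost 436, saving 155.
Extra fixed cost: 148. Net change = 148 − 155 = -7.
(Totals: 1089 → 1082.)

Yes — net change −7 (cost falls by 7).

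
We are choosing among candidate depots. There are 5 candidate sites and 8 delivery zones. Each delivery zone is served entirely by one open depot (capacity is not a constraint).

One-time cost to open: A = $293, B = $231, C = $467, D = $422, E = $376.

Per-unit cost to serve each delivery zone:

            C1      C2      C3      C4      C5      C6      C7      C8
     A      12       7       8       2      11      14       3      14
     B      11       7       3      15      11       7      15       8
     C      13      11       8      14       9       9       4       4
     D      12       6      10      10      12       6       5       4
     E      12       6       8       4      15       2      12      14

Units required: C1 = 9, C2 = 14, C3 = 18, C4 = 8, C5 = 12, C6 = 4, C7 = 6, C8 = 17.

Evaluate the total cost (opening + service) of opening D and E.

Total cost: 1416

Each delivery zone is assigned to its cheapest site among the open ones.
{D, E}: C1→D 12·9=108, C2→D 6·14=84, C3→E 8·18=144, C4→E 4·8=32, C5→D 12·12=144, C6→E 2·4=8, C7→D 5·6=30, C8→D 4·17=68. Service 618; fixed 798; total 1416.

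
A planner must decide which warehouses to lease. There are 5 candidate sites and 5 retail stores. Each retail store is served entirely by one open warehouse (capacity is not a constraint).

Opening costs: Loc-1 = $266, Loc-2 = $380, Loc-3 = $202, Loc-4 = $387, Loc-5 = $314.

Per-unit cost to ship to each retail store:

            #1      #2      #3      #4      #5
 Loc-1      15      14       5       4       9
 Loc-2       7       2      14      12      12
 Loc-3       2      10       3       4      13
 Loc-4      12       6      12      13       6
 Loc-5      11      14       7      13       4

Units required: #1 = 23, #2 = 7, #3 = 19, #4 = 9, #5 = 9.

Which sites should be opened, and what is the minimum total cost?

For any fixed open set, each retail store goes to its cheapest open site; total = fixed + service.
{Loc-3}: #1→Loc-3 2·23=46, #2→Loc-3 10·7=70, #3→Loc-3 3·19=57, #4→Loc-3 4·9=36, #5→Loc-3 13·9=117. Service 326; fixed 202; total 528.
{Loc-1, Loc-3}: service 290 + fixed 468 = 758
{Loc-3, Loc-5}: service 245 + fixed 516 = 761
{Loc-1, Loc-2, Loc-3, Loc-4, Loc-5}: service 189 + fixed 1549 = 1738
No other subset beats 528.

Open Loc-3 only; minimum total cost 528.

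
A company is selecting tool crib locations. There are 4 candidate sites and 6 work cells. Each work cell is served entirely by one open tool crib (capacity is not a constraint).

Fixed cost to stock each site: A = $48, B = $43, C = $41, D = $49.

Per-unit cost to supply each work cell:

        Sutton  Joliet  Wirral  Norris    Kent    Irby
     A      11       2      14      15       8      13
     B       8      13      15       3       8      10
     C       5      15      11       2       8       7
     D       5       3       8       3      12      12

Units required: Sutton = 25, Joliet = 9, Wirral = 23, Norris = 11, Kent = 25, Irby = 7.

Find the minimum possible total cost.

Minimum total cost: 697

For any fixed open set, each work cell goes to its cheapest open site; total = fixed + service.
{C, D}: Sutton→C 5·25=125, Joliet→D 3·9=27, Wirral→D 8·23=184, Norris→C 2·11=22, Kent→C 8·25=200, Irby→C 7·7=49. Service 607; fixed 90; total 697.
{B, D}: Sutton→D 5·25=125, Joliet→D 3·9=27, Wirral→D 8·23=184, Norris→B 3·11=33, Kent→B 8·25=200, Irby→B 10·7=70. Service 639; fixed 92; total 731.
{A, C, D}: Sutton→C 5·25=125, Joliet→A 2·9=18, Wirral→D 8·23=184, Norris→C 2·11=22, Kent→A 8·25=200, Irby→C 7·7=49. Service 598; fixed 138; total 736.
{A, B, C, D}: Sutton→C 5·25=125, Joliet→A 2·9=18, Wirral→D 8·23=184, Norris→C 2·11=22, Kent→A 8·25=200, Irby→C 7·7=49. Service 598; fixed 181; total 779.
(All 15 nonempty subsets were checked; C and D is lowest.)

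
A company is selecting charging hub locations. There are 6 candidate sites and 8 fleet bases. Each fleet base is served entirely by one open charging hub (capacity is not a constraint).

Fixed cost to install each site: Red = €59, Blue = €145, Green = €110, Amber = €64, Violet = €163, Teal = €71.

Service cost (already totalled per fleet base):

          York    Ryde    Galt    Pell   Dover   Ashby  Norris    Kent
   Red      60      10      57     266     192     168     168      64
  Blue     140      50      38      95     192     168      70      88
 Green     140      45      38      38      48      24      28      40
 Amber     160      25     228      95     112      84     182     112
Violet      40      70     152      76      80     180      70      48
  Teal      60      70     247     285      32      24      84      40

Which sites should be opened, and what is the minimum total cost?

For any fixed open set, each fleet base goes to its cheapest open site; total = fixed + service.
{Red, Green}: York→Red 60, Ryde→Red 10, Galt→Green 38, Pell→Green 38, Dover→Green 48, Ashby→Green 24, Norris→Green 28, Kent→Green 40. Service 286; fixed 169; total 455.
{Green, Teal}: service 305 + fixed 181 = 486
{Red, Green, Teal}: York→Red 60, Ryde→Red 10, Galt→Green 38, Pell→Green 38, Dover→Teal 32, Ashby→Green 24, Norris→Green 28, Kent→Green 40. Service 270; fixed 240; total 510.
{Red, Blue, Green, Amber, Violet, Teal}: service 250 + fixed 612 = 862
No other subset beats 455.

Open Red and Green; minimum total cost 455.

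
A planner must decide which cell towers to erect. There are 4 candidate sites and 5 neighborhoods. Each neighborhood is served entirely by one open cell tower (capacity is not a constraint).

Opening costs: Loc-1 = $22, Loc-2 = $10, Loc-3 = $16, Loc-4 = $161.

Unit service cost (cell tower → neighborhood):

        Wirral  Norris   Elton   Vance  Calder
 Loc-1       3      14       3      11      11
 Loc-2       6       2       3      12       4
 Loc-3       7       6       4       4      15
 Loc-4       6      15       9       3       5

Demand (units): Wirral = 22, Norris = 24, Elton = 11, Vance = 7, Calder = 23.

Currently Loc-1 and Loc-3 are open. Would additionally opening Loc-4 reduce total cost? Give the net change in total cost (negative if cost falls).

Current service cost with {Loc-1, Loc-3}: 524.
Adding Loc-4: each neighborhood re-picks its cheapest; new service cost 379, saving 145.
Extra fixed cost: 161. Net change = 161 − 145 = 16.
(Totals: 562 → 578.)

No — net change +16 (cost rises by 16).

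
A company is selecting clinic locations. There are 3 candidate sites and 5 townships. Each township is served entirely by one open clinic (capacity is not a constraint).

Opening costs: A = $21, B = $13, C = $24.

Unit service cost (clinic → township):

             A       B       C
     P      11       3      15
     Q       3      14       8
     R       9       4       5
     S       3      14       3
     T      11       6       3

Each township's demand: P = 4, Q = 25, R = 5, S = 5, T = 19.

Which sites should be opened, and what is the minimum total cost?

Open A, B and C; minimum total cost 237.

For any fixed open set, each township goes to its cheapest open site; total = fixed + service.
{A, B, C}: P→B 3·4=12, Q→A 3·25=75, R→B 4·5=20, S→A 3·5=15, T→C 3·19=57. Service 179; fixed 58; total 237.
{A, C}: service 216 + fixed 45 = 261
{A, B}: service 236 + fixed 34 = 270
{B}: service 566 + fixed 13 = 579
No other subset beats 237.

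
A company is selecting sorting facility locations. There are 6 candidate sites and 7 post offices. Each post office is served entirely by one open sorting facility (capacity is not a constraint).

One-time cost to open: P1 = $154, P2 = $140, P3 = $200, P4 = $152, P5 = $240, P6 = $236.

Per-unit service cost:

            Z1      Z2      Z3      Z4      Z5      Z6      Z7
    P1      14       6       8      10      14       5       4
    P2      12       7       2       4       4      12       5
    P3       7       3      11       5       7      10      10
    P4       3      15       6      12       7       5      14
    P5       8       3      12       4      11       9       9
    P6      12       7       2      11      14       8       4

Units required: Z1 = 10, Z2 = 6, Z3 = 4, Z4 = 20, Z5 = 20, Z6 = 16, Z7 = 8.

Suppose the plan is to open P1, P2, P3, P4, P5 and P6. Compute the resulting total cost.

Each post office is assigned to its cheapest site among the open ones.
{P1, P2, P3, P4, P5, P6}: Z1→P4 3·10=30, Z2→P3 3·6=18, Z3→P2 2·4=8, Z4→P2 4·20=80, Z5→P2 4·20=80, Z6→P1 5·16=80, Z7→P1 4·8=32. Service 328; fixed 1122; total 1450.

Total cost: 1450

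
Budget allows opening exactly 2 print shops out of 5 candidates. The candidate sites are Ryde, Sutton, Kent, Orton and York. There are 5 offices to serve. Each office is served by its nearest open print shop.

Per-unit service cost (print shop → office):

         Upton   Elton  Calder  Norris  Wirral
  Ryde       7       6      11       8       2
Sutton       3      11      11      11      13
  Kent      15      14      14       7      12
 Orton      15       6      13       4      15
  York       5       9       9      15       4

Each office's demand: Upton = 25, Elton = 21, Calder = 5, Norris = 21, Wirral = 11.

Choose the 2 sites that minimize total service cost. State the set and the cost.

With exactly 2 open, each office uses its cheapest among the chosen.
{Orton, York}: Upton→York 5·25=125, Elton→Orton 6·21=126, Calder→York 9·5=45, Norris→Orton 4·21=84, Wirral→York 4·11=44. Service cost 424.
{Ryde, Sutton}: service cost 446
{Ryde, Orton}: service cost 462
Among all 10 size-2 choices, {Orton, York} is lowest.

Choose Orton and York; total service cost 424.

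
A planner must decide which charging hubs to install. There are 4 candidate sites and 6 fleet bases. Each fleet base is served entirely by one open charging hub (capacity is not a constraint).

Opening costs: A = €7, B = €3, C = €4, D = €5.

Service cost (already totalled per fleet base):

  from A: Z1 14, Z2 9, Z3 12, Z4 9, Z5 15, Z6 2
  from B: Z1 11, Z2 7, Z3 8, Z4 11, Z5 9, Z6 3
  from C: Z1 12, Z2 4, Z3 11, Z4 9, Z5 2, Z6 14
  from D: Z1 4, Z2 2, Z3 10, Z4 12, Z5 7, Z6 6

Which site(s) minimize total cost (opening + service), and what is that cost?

For any fixed open set, each fleet base goes to its cheapest open site; total = fixed + service.
{B, C, D}: Z1→D 4, Z2→D 2, Z3→B 8, Z4→C 9, Z5→C 2, Z6→B 3. Service 28; fixed 12; total 40.
{C, D}: Z1→D 4, Z2→D 2, Z3→D 10, Z4→C 9, Z5→C 2, Z6→D 6. Service 33; fixed 9; total 42.
{B, D}: Z1→D 4, Z2→D 2, Z3→B 8, Z4→B 11, Z5→D 7, Z6→B 3. Service 35; fixed 8; total 43.
{A, B, C, D}: service 27 + fixed 19 = 46
(All 15 nonempty subsets were checked; B, C and D is lowest.)

Open B, C and D; minimum total cost 40.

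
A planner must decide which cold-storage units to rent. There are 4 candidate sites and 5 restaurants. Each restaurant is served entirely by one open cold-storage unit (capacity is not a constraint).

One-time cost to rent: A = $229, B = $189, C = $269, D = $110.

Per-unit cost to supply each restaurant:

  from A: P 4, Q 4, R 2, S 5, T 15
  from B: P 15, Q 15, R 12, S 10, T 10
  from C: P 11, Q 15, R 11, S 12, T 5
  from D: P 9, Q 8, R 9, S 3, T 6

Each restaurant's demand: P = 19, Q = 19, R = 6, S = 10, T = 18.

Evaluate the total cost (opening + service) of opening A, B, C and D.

Total cost: 1081

Each restaurant is assigned to its cheapest site among the open ones.
{A, B, C, D}: P→A 4·19=76, Q→A 4·19=76, R→A 2·6=12, S→D 3·10=30, T→C 5·18=90. Service 284; fixed 797; total 1081.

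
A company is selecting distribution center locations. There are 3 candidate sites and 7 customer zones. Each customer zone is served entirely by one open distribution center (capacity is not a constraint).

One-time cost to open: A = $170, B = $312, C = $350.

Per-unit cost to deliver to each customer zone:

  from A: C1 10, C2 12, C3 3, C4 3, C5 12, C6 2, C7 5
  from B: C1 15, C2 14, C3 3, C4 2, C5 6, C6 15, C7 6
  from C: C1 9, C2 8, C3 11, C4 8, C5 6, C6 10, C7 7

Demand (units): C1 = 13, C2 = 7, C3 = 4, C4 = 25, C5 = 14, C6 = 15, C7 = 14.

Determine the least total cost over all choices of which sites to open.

For any fixed open set, each customer zone goes to its cheapest open site; total = fixed + service.
{A}: C1→A 10·13=130, C2→A 12·7=84, C3→A 3·4=12, C4→A 3·25=75, C5→A 12·14=168, C6→A 2·15=30, C7→A 5·14=70. Service 569; fixed 170; total 739.
{A, B}: service 460 + fixed 482 = 942
{A, C}: service 444 + fixed 520 = 964
{A, B, C}: C1→C 9·13=117, C2→C 8·7=56, C3→A 3·4=12, C4→B 2·25=50, C5→B 6·14=84, C6→A 2·15=30, C7→A 5·14=70. Service 419; fixed 832; total 1251.
No other subset beats 739.

Minimum total cost: 739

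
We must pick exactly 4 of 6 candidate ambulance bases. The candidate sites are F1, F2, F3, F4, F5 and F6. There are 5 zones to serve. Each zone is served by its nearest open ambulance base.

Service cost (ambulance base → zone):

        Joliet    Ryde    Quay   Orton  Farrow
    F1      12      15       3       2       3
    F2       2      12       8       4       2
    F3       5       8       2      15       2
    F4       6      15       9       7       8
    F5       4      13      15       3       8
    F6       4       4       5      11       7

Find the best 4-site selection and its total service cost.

Choose F1, F2, F3 and F6; total service cost 12.

With exactly 4 open, each zone uses its cheapest among the chosen.
{F1, F2, F3, F6}: Joliet→F2 2, Ryde→F6 4, Quay→F3 2, Orton→F1 2, Farrow→F2 2. Service cost 12.
{F1, F2, F4, F6}: service cost 13
{F1, F2, F5, F6}: service cost 13
Among all 15 size-4 choices, {F1, F2, F3, F6} is lowest.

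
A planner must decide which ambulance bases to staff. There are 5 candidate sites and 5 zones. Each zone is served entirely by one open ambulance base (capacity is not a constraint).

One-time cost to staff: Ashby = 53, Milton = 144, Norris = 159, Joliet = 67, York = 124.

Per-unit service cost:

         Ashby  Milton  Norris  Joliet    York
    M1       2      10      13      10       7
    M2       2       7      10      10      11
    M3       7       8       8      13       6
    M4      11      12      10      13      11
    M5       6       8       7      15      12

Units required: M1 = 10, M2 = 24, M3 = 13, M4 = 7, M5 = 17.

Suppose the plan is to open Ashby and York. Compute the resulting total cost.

Each zone is assigned to its cheapest site among the open ones.
{Ashby, York}: M1→Ashby 2·10=20, M2→Ashby 2·24=48, M3→York 6·13=78, M4→Ashby 11·7=77, M5→Ashby 6·17=102. Service 325; fixed 177; total 502.

Total cost: 502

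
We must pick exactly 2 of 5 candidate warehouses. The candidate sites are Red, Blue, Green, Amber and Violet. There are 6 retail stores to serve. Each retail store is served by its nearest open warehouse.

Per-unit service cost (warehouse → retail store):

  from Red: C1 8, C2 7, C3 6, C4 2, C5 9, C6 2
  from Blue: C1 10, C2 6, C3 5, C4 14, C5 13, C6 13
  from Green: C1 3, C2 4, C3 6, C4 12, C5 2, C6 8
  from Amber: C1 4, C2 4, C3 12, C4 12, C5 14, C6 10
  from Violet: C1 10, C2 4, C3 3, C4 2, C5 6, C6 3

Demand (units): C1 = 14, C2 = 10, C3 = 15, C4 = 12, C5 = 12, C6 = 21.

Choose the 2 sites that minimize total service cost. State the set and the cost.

Choose Green and Violet; total service cost 238.

With exactly 2 open, each retail store uses its cheapest among the chosen.
{Green, Violet}: C1→Green 3·14=42, C2→Green 4·10=40, C3→Violet 3·15=45, C4→Violet 2·12=24, C5→Green 2·12=24, C6→Violet 3·21=63. Service cost 238.
{Red, Green}: service cost 262
{Amber, Violet}: service cost 300
Among all 10 size-2 choices, {Green, Violet} is lowest.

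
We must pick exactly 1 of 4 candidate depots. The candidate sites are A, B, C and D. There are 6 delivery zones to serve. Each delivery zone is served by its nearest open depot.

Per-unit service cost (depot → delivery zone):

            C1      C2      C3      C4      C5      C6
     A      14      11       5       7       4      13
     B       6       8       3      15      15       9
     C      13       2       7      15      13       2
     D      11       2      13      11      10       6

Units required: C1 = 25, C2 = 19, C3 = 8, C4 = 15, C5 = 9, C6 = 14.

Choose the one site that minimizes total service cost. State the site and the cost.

Choose D only; total service cost 756.

With exactly 1 open, each delivery zone uses its cheapest among the chosen.
{D}: C1→D 11·25=275, C2→D 2·19=38, C3→D 13·8=104, C4→D 11·15=165, C5→D 10·9=90, C6→D 6·14=84. Service cost 756.
{C}: service cost 789
{B}: service cost 812
Among all 4 size-1 choices, {D} is lowest.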